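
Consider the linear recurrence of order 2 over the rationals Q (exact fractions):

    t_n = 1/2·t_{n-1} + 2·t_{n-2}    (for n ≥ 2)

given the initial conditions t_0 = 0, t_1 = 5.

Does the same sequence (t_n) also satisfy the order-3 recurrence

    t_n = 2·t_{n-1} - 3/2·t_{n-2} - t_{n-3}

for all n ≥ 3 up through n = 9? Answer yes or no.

Terms t_0..t_9: 0, 5, 5/2, 45/4, 85/8, 445/16, 1125/32, 4685/64, 13685/128, 51165/256
n=3: candidate gives -5/2, actual t_3 = 45/4 ✗

no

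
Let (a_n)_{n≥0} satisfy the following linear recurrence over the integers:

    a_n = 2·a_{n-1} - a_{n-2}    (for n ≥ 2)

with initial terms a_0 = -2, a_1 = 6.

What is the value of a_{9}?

a_2 = 2·6 + -1·-2 = 14
a_3 = 2·14 + -1·6 = 22
a_4 = 2·22 + -1·14 = 30
a_5 = 2·30 + -1·22 = 38
a_6 = 2·38 + -1·30 = 46
a_7 = 2·46 + -1·38 = 54
a_8 = 2·54 + -1·46 = 62
a_9 = 2·62 + -1·54 = 70

70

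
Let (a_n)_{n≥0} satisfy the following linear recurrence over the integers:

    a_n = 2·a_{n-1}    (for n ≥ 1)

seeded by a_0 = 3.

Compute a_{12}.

a_1 = 2·3 = 6
a_2 = 2·6 = 12
a_3 = 2·12 = 24
a_4 = 2·24 = 48
a_5 = 2·48 = 96
a_6 = 2·96 = 192
a_7 = 2·192 = 384
a_8 = 2·384 = 768
a_9 = 2·768 = 1536
a_10 = 2·1536 = 3072
a_11 = 2·3072 = 6144
a_12 = 2·6144 = 12288

12288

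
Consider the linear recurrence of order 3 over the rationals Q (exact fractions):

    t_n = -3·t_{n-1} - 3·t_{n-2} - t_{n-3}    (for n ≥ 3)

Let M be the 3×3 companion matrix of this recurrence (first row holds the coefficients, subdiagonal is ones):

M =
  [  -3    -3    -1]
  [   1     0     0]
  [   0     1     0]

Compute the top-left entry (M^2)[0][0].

6

(M^2)[0][0] is the top entry after applying M 2 times to the unit state (1, 0, 0). Equivalently it is h_{4} for the auxiliary sequence (h_n) obeying the same recurrence with h_2 = 1 and h_i = 0 for 0 ≤ i < 2:
h_3 = -3·1 + -3·0 + -1·0 = -3
h_4 = -3·-3 + -3·1 + -1·0 = 6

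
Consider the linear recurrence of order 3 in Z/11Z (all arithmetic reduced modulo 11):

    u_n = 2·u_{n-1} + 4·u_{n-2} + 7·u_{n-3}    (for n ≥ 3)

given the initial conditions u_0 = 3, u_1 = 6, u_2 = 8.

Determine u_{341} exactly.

6

u_3 = 2·8 + 4·6 + 7·3 = 6
u_4 = 2·6 + 4·8 + 7·6 = 9
u_5 = 2·9 + 4·6 + 7·8 = 10
u_6 = 2·10 + 4·9 + 7·6 = 10
u_7 = 2·10 + 4·10 + 7·9 = 2
u_8 = 2·2 + 4·10 + 7·10 = 4
u_9 = 2·4 + 4·2 + 7·10 = 9
u_10 = 2·9 + 4·4 + 7·2 = 4
u_11 = 2·4 + 4·9 + 7·4 = 6
u_12 = 2·6 + 4·4 + 7·9 = 3
u_13 = 2·3 + 4·6 + 7·4 = 3
u_14 = 2·3 + 4·3 + 7·6 = 5
u_15 = 2·5 + 4·3 + 7·3 = 10
u_16 = 2·10 + 4·5 + 7·3 = 6
u_17 = 2·6 + 4·10 + 7·5 = 10
u_18 = 2·10 + 4·6 + 7·10 = 4
u_19 = 2·4 + 4·10 + 7·6 = 2
u_20 = 2·2 + 4·4 + 7·10 = 2
u_21 = 2·2 + 4·2 + 7·4 = 7
u_22 = 2·7 + 4·2 + 7·2 = 3
u_23 = 2·3 + 4·7 + 7·2 = 4
u_24 = 2·4 + 4·3 + 7·7 = 3
u_25 = 2·3 + 4·4 + 7·3 = 10
u_26 = 2·10 + 4·3 + 7·4 = 5
u_27 = 2·5 + 4·10 + 7·3 = 5
u_28 = 2·5 + 4·5 + 7·10 = 1
u_29 = 2·1 + 4·5 + 7·5 = 2
u_30 = 2·2 + 4·1 + 7·5 = 10
u_31 = 2·10 + 4·2 + 7·1 = 2
u_32 = 2·2 + 4·10 + 7·2 = 3
u_33 = 2·3 + 4·2 + 7·10 = 7
u_34 = 2·7 + 4·3 + 7·2 = 7
u_35 = 2·7 + 4·7 + 7·3 = 8
u_36 = 2·8 + 4·7 + 7·7 = 5
u_37 = 2·5 + 4·8 + 7·7 = 3
u_38 = 2·3 + 4·5 + 7·8 = 5
u_39 = 2·5 + 4·3 + 7·5 = 2
u_40 = 2·2 + 4·5 + 7·3 = 1
u_41 = 2·1 + 4·2 + 7·5 = 1
u_42 = 2·1 + 4·1 + 7·2 = 9
u_43 = 2·9 + 4·1 + 7·1 = 7
u_44 = 2·7 + 4·9 + 7·1 = 2
u_45 = 2·2 + 4·7 + 7·9 = 7
u_46 = 2·7 + 4·2 + 7·7 = 5
u_47 = 2·5 + 4·7 + 7·2 = 8
u_48 = 2·8 + 4·5 + 7·7 = 8
u_49 = 2·8 + 4·8 + 7·5 = 6
u_50 = 2·6 + 4·8 + 7·8 = 1
u_51 = 2·1 + 4·6 + 7·8 = 5
u_52 = 2·5 + 4·1 + 7·6 = 1
u_53 = 2·1 + 4·5 + 7·1 = 7
u_54 = 2·7 + 4·1 + 7·5 = 9
u_55 = 2·9 + 4·7 + 7·1 = 9
u_56 = 2·9 + 4·9 + 7·7 = 4
u_57 = 2·4 + 4·9 + 7·9 = 8
u_58 = 2·8 + 4·4 + 7·9 = 7
u_59 = 2·7 + 4·8 + 7·4 = 8
u_60 = 2·8 + 4·7 + 7·8 = 1
u_61 = 2·1 + 4·8 + 7·7 = 6
u_62 = 2·6 + 4·1 + 7·8 = 6
u_63 = 2·6 + 4·6 + 7·1 = 10
u_64 = 2·10 + 4·6 + 7·6 = 9
u_65 = 2·9 + 4·10 + 7·6 = 1
u_66 = 2·1 + 4·9 + 7·10 = 9
u_67 = 2·9 + 4·1 + 7·9 = 8
u_68 = 2·8 + 4·9 + 7·1 = 4
u_69 = 2·4 + 4·8 + 7·9 = 4
u_70 = 2·4 + 4·4 + 7·8 = 3
u_71 = 2·3 + 4·4 + 7·4 = 6
u_72 = 2·6 + 4·3 + 7·4 = 8
(u_70, u_71, u_72) = (3, 6, 8) = (u_0, u_1, u_2), so the sequence has period 70.
341 ≡ 61 (mod 70), hence u_341 = u_61 = 6.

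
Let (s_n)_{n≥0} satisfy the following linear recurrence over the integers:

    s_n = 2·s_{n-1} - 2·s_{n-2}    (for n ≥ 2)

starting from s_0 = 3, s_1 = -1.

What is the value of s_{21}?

1024

s_2 = 2·-1 + -2·3 = -8
s_3 = 2·-8 + -2·-1 = -14
s_4 = 2·-14 + -2·-8 = -12
s_5 = 2·-12 + -2·-14 = 4
s_6 = 2·4 + -2·-12 = 32
s_7 = 2·32 + -2·4 = 56
s_8 = 2·56 + -2·32 = 48
s_9 = 2·48 + -2·56 = -16
s_10 = 2·-16 + -2·48 = -128
s_11 = 2·-128 + -2·-16 = -224
s_12 = 2·-224 + -2·-128 = -192
s_13 = 2·-192 + -2·-224 = 64
s_14 = 2·64 + -2·-192 = 512
s_15 = 2·512 + -2·64 = 896
s_16 = 2·896 + -2·512 = 768
s_17 = 2·768 + -2·896 = -256
s_18 = 2·-256 + -2·768 = -2048
s_19 = 2·-2048 + -2·-256 = -3584
s_20 = 2·-3584 + -2·-2048 = -3072
s_21 = 2·-3072 + -2·-3584 = 1024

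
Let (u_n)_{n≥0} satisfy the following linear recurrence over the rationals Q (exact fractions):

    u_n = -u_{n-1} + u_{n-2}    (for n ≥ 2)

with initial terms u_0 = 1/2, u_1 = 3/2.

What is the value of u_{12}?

-343/2

u_2 = -1·3/2 + 1·1/2 = -1
u_3 = -1·-1 + 1·3/2 = 5/2
u_4 = -1·5/2 + 1·-1 = -7/2
u_5 = -1·-7/2 + 1·5/2 = 6
u_6 = -1·6 + 1·-7/2 = -19/2
u_7 = -1·-19/2 + 1·6 = 31/2
u_8 = -1·31/2 + 1·-19/2 = -25
u_9 = -1·-25 + 1·31/2 = 81/2
u_10 = -1·81/2 + 1·-25 = -131/2
u_11 = -1·-131/2 + 1·81/2 = 106
u_12 = -1·106 + 1·-131/2 = -343/2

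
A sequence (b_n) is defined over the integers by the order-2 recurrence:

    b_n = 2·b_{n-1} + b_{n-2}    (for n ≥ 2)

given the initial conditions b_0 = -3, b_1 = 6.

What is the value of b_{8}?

1941

b_2 = 2·6 + 1·-3 = 9
b_3 = 2·9 + 1·6 = 24
b_4 = 2·24 + 1·9 = 57
b_5 = 2·57 + 1·24 = 138
b_6 = 2·138 + 1·57 = 333
b_7 = 2·333 + 1·138 = 804
b_8 = 2·804 + 1·333 = 1941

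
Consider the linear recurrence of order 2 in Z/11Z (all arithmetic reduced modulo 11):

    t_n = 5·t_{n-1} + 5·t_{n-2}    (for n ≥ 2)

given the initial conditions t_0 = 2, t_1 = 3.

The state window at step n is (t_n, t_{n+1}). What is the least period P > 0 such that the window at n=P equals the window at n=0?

n=0: window = (2, 3)
n=1: window = (3, 3)
n=2: window = (3, 8)
n=3: window = (8, 0)
n=4: window = (0, 7)
n=5: window = (7, 2)
n=6: window = (2, 1)
n=7: window = (1, 4)
n=8: window = (4, 3)
n=9: window = (3, 2)
n=10: window = (2, 3)
window at n=10 equals window at n=0 → period = 10

10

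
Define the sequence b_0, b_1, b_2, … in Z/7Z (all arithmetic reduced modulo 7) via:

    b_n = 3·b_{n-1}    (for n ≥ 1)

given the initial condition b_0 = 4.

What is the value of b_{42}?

b_1 = 3·4 = 5
b_2 = 3·5 = 1
b_3 = 3·1 = 3
b_4 = 3·3 = 2
b_5 = 3·2 = 6
b_6 = 3·6 = 4
(b_6) = (4) = (b_0), so the sequence has period 6.
42 ≡ 0 (mod 6), hence b_42 = b_0 = 4.

4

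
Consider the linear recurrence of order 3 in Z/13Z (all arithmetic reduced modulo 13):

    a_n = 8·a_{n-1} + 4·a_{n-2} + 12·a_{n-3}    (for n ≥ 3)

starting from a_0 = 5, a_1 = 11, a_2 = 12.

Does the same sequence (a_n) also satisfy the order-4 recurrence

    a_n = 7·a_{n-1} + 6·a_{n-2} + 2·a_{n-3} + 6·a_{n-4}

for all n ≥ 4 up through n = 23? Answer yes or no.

Terms a_0..a_23: 5, 11, 12, 5, 12, 0, 4, 7, 7, 2, 11, 11, 0, 7, 6, 11, 1, 7, 10, 3, 5, 3, 2, 10
n=4: candidate gives 3, actual a_4 = 12 ✗

no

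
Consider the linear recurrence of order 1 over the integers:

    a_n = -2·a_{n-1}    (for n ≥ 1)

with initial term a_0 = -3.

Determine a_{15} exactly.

98304

a_1 = -2·-3 = 6
a_2 = -2·6 = -12
a_3 = -2·-12 = 24
a_4 = -2·24 = -48
a_5 = -2·-48 = 96
a_6 = -2·96 = -192
a_7 = -2·-192 = 384
a_8 = -2·384 = -768
a_9 = -2·-768 = 1536
a_10 = -2·1536 = -3072
a_11 = -2·-3072 = 6144
a_12 = -2·6144 = -12288
a_13 = -2·-12288 = 24576
a_14 = -2·24576 = -49152
a_15 = -2·-49152 = 98304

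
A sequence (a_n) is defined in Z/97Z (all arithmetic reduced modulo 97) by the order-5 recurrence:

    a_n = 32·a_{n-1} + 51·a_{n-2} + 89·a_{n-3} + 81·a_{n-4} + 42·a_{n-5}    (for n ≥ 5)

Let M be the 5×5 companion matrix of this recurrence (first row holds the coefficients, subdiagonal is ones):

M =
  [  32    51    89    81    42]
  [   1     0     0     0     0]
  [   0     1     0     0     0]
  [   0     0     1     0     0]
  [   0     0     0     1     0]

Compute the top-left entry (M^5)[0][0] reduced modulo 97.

(M^5)[0][0] is the top entry after applying M 5 times to the unit state (1, 0, 0, 0, 0). Equivalently it is h_{9} for the auxiliary sequence (h_n) obeying the same recurrence with h_4 = 1 and h_i = 0 for 0 ≤ i < 4:
h_5 = 32·1 + 51·0 + 89·0 + 81·0 + 42·0 = 32
h_6 = 32·32 + 51·1 + 89·0 + 81·0 + 42·0 = 8
h_7 = 32·8 + 51·32 + 89·1 + 81·0 + 42·0 = 37
h_8 = 32·37 + 51·8 + 89·32 + 81·1 + 42·0 = 59
h_9 = 32·59 + 51·37 + 89·8 + 81·32 + 42·1 = 40

40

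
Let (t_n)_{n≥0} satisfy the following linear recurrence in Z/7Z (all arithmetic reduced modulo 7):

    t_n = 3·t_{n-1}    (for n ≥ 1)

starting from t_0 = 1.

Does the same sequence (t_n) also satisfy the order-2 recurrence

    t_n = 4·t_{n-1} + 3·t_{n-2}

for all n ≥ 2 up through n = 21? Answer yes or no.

Terms t_0..t_21: 1, 3, 2, 6, 4, 5, 1, 3, 2, 6, 4, 5, 1, 3, 2, 6, 4, 5, 1, 3, 2, 6
n=2: candidate gives 1, actual t_2 = 2 ✗

no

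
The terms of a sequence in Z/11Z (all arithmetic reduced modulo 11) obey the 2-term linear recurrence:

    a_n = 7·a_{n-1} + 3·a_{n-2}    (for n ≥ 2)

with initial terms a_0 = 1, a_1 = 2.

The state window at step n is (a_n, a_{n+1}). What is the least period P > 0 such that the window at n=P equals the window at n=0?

n=0: window = (1, 2)
n=1: window = (2, 6)
n=2: window = (6, 4)
n=3: window = (4, 2)
n=4: window = (2, 4)
n=5: window = (4, 1)
n=6: window = (1, 8)
n=7: window = (8, 4)
n=8: window = (4, 8)
n=9: window = (8, 2)
n=10: window = (2, 5)
n=11: window = (5, 8)
n=12: window = (8, 5)
n=13: window = (5, 4)
n=14: window = (4, 10)
n=15: window = (10, 5)
n=16: window = (5, 10)
n=17: window = (10, 8)
n=18: window = (8, 9)
n=19: window = (9, 10)
n=20: window = (10, 9)
n=21: window = (9, 5)
n=22: window = (5, 7)
n=23: window = (7, 9)
n=24: window = (9, 7)
n=25: window = (7, 10)
n=26: window = (10, 3)
n=27: window = (3, 7)
n=28: window = (7, 3)
n=29: window = (3, 9)
n=30: window = (9, 6)
n=31: window = (6, 3)
n=32: window = (3, 6)
n=33: window = (6, 7)
n=34: window = (7, 1)
n=35: window = (1, 6)
n=36: window = (6, 1)
n=37: window = (1, 3)
n=38: window = (3, 2)
n=39: window = (2, 1)
n=40: window = (1, 2)
window at n=40 equals window at n=0 → period = 40

40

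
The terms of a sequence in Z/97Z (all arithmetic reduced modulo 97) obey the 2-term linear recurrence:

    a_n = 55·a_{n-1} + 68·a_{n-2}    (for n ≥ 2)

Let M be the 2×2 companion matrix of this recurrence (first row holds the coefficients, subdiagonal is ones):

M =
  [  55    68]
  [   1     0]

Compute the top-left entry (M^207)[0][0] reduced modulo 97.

85

(M^207)[0][0] is the top entry after applying M 207 times to the unit state (1, 0). Equivalently it is h_{208} for the auxiliary sequence (h_n) obeying the same recurrence with h_1 = 1 and h_i = 0 for 0 ≤ i < 1:
h_2 = 55·1 + 68·0 = 55
h_3 = 55·55 + 68·1 = 86
h_4 = 55·86 + 68·55 = 31
h_5 = 55·31 + 68·86 = 84
h_6 = 55·84 + 68·31 = 35
h_7 = 55·35 + 68·84 = 71
h_8 = 55·71 + 68·35 = 77
h_9 = 55·77 + 68·71 = 42
h_10 = 55·42 + 68·77 = 77
h_11 = 55·77 + 68·42 = 10
h_12 = 55·10 + 68·77 = 63
h_13 = 55·63 + 68·10 = 71
h_14 = 55·71 + 68·63 = 41
h_15 = 55·41 + 68·71 = 2
h_16 = 55·2 + 68·41 = 85
h_17 = 55·85 + 68·2 = 58
h_18 = 55·58 + 68·85 = 46
h_19 = 55·46 + 68·58 = 72
h_20 = 55·72 + 68·46 = 7
h_21 = 55·7 + 68·72 = 43
h_22 = 55·43 + 68·7 = 28
h_23 = 55·28 + 68·43 = 2
h_24 = 55·2 + 68·28 = 74
h_25 = 55·74 + 68·2 = 35
h_26 = 55·35 + 68·74 = 70
h_27 = 55·70 + 68·35 = 22
h_28 = 55·22 + 68·70 = 53
h_29 = 55·53 + 68·22 = 46
h_30 = 55·46 + 68·53 = 23
h_31 = 55·23 + 68·46 = 28
h_32 = 55·28 + 68·23 = 0
h_33 = 55·0 + 68·28 = 61
h_34 = 55·61 + 68·0 = 57
h_35 = 55·57 + 68·61 = 8
h_36 = 55·8 + 68·57 = 48
h_37 = 55·48 + 68·8 = 80
h_38 = 55·80 + 68·48 = 1
h_39 = 55·1 + 68·80 = 63
h_40 = 55·63 + 68·1 = 41
h_41 = 55·41 + 68·63 = 40
h_42 = 55·40 + 68·41 = 41
h_43 = 55·41 + 68·40 = 28
h_44 = 55·28 + 68·41 = 60
h_45 = 55·60 + 68·28 = 63
h_46 = 55·63 + 68·60 = 76
h_47 = 55·76 + 68·63 = 25
h_48 = 55·25 + 68·76 = 44
h_49 = 55·44 + 68·25 = 46
h_50 = 55·46 + 68·44 = 90
h_51 = 55·90 + 68·46 = 27
h_52 = 55·27 + 68·90 = 39
h_53 = 55·39 + 68·27 = 4
h_54 = 55·4 + 68·39 = 59
h_55 = 55·59 + 68·4 = 25
h_56 = 55·25 + 68·59 = 52
h_57 = 55·52 + 68·25 = 1
h_58 = 55·1 + 68·52 = 2
h_59 = 55·2 + 68·1 = 81
h_60 = 55·81 + 68·2 = 32
h_61 = 55·32 + 68·81 = 90
h_62 = 55·90 + 68·32 = 45
h_63 = 55·45 + 68·90 = 59
h_64 = 55·59 + 68·45 = 0
h_65 = 55·0 + 68·59 = 35
h_66 = 55·35 + 68·0 = 82
h_67 = 55·82 + 68·35 = 3
h_68 = 55·3 + 68·82 = 18
h_69 = 55·18 + 68·3 = 30
h_70 = 55·30 + 68·18 = 61
h_71 = 55·61 + 68·30 = 60
h_72 = 55·60 + 68·61 = 76
h_73 = 55·76 + 68·60 = 15
h_74 = 55·15 + 68·76 = 76
h_75 = 55·76 + 68·15 = 59
h_76 = 55·59 + 68·76 = 71
h_77 = 55·71 + 68·59 = 60
h_78 = 55·60 + 68·71 = 77
h_79 = 55·77 + 68·60 = 70
h_80 = 55·70 + 68·77 = 65
h_81 = 55·65 + 68·70 = 90
h_82 = 55·90 + 68·65 = 58
h_83 = 55·58 + 68·90 = 95
h_84 = 55·95 + 68·58 = 51
h_85 = 55·51 + 68·95 = 50
h_86 = 55·50 + 68·51 = 10
h_87 = 55·10 + 68·50 = 70
h_88 = 55·70 + 68·10 = 68
h_89 = 55·68 + 68·70 = 61
h_90 = 55·61 + 68·68 = 25
h_91 = 55·25 + 68·61 = 91
h_92 = 55·91 + 68·25 = 12
h_93 = 55·12 + 68·91 = 58
h_94 = 55·58 + 68·12 = 29
h_95 = 55·29 + 68·58 = 10
h_96 = 55·10 + 68·29 = 0
h_97 = 55·0 + 68·10 = 1
(h_96, h_97) = (0, 1) = (h_0, h_1), so the sequence has period 96.
208 ≡ 16 (mod 96), hence h_208 = h_16 = 85.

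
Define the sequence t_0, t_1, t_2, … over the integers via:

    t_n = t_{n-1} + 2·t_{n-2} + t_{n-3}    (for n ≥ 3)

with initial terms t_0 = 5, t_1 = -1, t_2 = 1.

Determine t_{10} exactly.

t_3 = 1·1 + 2·-1 + 1·5 = 4
t_4 = 1·4 + 2·1 + 1·-1 = 5
t_5 = 1·5 + 2·4 + 1·1 = 14
t_6 = 1·14 + 2·5 + 1·4 = 28
t_7 = 1·28 + 2·14 + 1·5 = 61
t_8 = 1·61 + 2·28 + 1·14 = 131
t_9 = 1·131 + 2·61 + 1·28 = 281
t_10 = 1·281 + 2·131 + 1·61 = 604

604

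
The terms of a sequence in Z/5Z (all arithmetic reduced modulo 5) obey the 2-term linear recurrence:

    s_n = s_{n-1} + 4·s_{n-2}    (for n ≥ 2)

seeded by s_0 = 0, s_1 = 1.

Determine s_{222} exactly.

s_2 = 1·1 + 4·0 = 1
s_3 = 1·1 + 4·1 = 0
s_4 = 1·0 + 4·1 = 4
s_5 = 1·4 + 4·0 = 4
s_6 = 1·4 + 4·4 = 0
s_7 = 1·0 + 4·4 = 1
(s_6, s_7) = (0, 1) = (s_0, s_1), so the sequence has period 6.
222 ≡ 0 (mod 6), hence s_222 = s_0 = 0.

0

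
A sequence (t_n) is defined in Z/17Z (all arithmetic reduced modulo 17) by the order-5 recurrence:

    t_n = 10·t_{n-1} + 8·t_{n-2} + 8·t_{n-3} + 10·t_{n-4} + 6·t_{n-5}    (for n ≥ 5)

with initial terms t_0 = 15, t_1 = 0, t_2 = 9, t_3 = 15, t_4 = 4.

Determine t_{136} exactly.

3

t_5 = 10·4 + 8·15 + 8·9 + 10·0 + 6·15 = 16
t_6 = 10·16 + 8·4 + 8·15 + 10·9 + 6·0 = 11
t_7 = 10·11 + 8·16 + 8·4 + 10·15 + 6·9 = 15
t_8 = 10·15 + 8·11 + 8·16 + 10·4 + 6·15 = 3
t_9 = 10·3 + 8·15 + 8·11 + 10·16 + 6·4 = 14
t_10 = 10·14 + 8·3 + 8·15 + 10·11 + 6·16 = 14
Continuing the recurrence:
  t_11 = 16;  t_12 = 11;  t_13 = 15;  t_14 = 12;  t_15 = 11;  t_16 = 5
  t_17 = 8;  t_18 = 10;  t_19 = 12;  t_20 = 6;  t_21 = 6;  t_22 = 12
  t_23 = 5;  t_24 = 3;  t_25 = 7;  t_26 = 1;  t_27 = 8;  t_28 = 0
  t_29 = 7;  t_30 = 16;  t_31 = 13;  t_32 = 5;  t_33 = 12;  t_34 = 7
  t_35 = 7;  t_36 = 10;  t_37 = 5;  t_38 = 5;  t_39 = 10;  t_40 = 16
  t_41 = 16;  t_42 = 6;  t_43 = 4;  t_44 = 11;  t_45 = 4;  t_46 = 10
  t_47 = 7;  t_48 = 10;  t_49 = 2;  t_50 = 8;  t_51 = 0;  t_52 = 1
  t_53 = 1;  t_54 = 8;  t_55 = 8;  t_56 = 9;  t_57 = 13;  t_58 = 12
  t_59 = 16;  t_60 = 5;  t_61 = 16;  t_62 = 16;  t_63 = 16;  t_64 = 1
  t_65 = 14;  t_66 = 5;  t_67 = 1;  t_68 = 13;  t_69 = 1;  t_70 = 1
  t_71 = 9;  t_72 = 4;  t_73 = 4;  t_74 = 7;  t_75 = 9;  t_76 = 0
  t_77 = 5;  t_78 = 12;  t_79 = 3;  t_80 = 16;  t_81 = 7;  t_82 = 15
  t_83 = 11;  t_84 = 5;  t_85 = 16;  t_86 = 4;  t_87 = 0;  t_88 = 4
  t_89 = 7;  t_90 = 0;  t_91 = 10;  t_92 = 9;  t_93 = 9;  t_94 = 12
  t_95 = 7;  t_96 = 14;  t_97 = 11;  t_98 = 10;  t_99 = 0;  t_100 = 10
  t_101 = 0;  t_102 = 8;  t_103 = 16;  t_104 = 1;  t_105 = 7;  t_106 = 14
  t_107 = 4;  t_108 = 8;  t_109 = 11;  t_110 = 14;  t_111 = 8;  t_112 = 10
  t_113 = 9;  t_114 = 15;  t_115 = 7;  t_116 = 2;  t_117 = 6;  t_118 = 13
  t_119 = 14;  t_120 = 14;  t_121 = 3;  t_122 = 12;  t_123 = 15;  t_124 = 1
  t_125 = 0;  t_126 = 11;  t_127 = 0;  t_128 = 1;  t_129 = 2;  t_130 = 2
  t_131 = 8;  t_132 = 3;  t_133 = 0;  t_134 = 1
t_135 = 10·1 + 8·0 + 8·3 + 10·8 + 6·2 = 7
t_136 = 10·7 + 8·1 + 8·0 + 10·3 + 6·8 = 3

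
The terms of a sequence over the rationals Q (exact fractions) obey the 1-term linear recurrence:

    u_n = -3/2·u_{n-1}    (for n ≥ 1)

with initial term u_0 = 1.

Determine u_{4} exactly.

81/16

u_1 = -3/2·1 = -3/2
u_2 = -3/2·-3/2 = 9/4
u_3 = -3/2·9/4 = -27/8
u_4 = -3/2·-27/8 = 81/16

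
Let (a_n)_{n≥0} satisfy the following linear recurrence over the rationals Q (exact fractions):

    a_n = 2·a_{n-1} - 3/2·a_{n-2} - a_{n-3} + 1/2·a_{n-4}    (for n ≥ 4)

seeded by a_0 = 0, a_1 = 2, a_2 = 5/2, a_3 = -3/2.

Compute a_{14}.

a_4 = 2·-3/2 + -3/2·5/2 + -1·2 + 1/2·0 = -35/4
a_5 = 2·-35/4 + -3/2·-3/2 + -1·5/2 + 1/2·2 = -67/4
a_6 = 2·-67/4 + -3/2·-35/4 + -1·-3/2 + 1/2·5/2 = -141/8
a_7 = 2·-141/8 + -3/2·-67/4 + -1·-35/4 + 1/2·-3/2 = -17/8
a_8 = 2·-17/8 + -3/2·-141/8 + -1·-67/4 + 1/2·-35/4 = 553/16
a_9 = 2·553/16 + -3/2·-17/8 + -1·-141/8 + 1/2·-67/4 = 1305/16
a_10 = 2·1305/16 + -3/2·553/16 + -1·-17/8 + 1/2·-141/8 = 3347/32
a_11 = 2·3347/32 + -3/2·1305/16 + -1·553/16 + 1/2·-17/8 = 1639/32
a_12 = 2·1639/32 + -3/2·3347/32 + -1·1305/16 + 1/2·553/16 = -7599/64
a_13 = 2·-7599/64 + -3/2·1639/32 + -1·3347/32 + 1/2·1305/16 = -24199/64
a_14 = 2·-24199/64 + -3/2·-7599/64 + -1·1639/32 + 1/2·3347/32 = -73861/128

-73861/128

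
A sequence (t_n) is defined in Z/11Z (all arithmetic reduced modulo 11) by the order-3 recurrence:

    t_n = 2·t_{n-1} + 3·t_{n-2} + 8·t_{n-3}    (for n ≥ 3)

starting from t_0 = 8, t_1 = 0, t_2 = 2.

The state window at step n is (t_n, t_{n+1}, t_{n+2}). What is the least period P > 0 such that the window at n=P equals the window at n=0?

60

n=0: window = (8, 0, 2)
n=1: window = (0, 2, 2)
n=2: window = (2, 2, 10)
n=3: window = (2, 10, 9)
n=4: window = (10, 9, 9)
n=5: window = (9, 9, 4)
n=6: window = (9, 4, 8)
n=7: window = (4, 8, 1)
n=8: window = (8, 1, 3)
n=9: window = (1, 3, 7)
n=10: window = (3, 7, 9)
n=11: window = (7, 9, 8)
n=12: window = (9, 8, 0)
n=13: window = (8, 0, 8)
n=14: window = (0, 8, 3)
n=15: window = (8, 3, 8)
n=16: window = (3, 8, 1)
n=17: window = (8, 1, 6)
n=18: window = (1, 6, 2)
n=19: window = (6, 2, 8)
n=20: window = (2, 8, 4)
n=21: window = (8, 4, 4)
n=22: window = (4, 4, 7)
n=23: window = (4, 7, 3)
n=24: window = (7, 3, 4)
n=25: window = (3, 4, 7)
n=26: window = (4, 7, 6)
n=27: window = (7, 6, 10)
n=28: window = (6, 10, 6)
n=29: window = (10, 6, 2)
n=30: window = (6, 2, 3)
n=31: window = (2, 3, 5)
n=32: window = (3, 5, 2)
n=33: window = (5, 2, 10)
n=34: window = (2, 10, 0)
n=35: window = (10, 0, 2)
n=36: window = (0, 2, 7)
n=37: window = (2, 7, 9)
n=38: window = (7, 9, 0)
n=39: window = (9, 0, 6)
n=40: window = (0, 6, 7)
…
n=58: window = (9, 0, 8)
n=59: window = (0, 8, 0)
n=60: window = (8, 0, 2)
window at n=60 equals window at n=0 → period = 60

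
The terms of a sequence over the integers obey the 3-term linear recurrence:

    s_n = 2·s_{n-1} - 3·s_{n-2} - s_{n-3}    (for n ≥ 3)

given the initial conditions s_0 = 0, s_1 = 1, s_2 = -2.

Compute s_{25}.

-431225

s_3 = 2·-2 + -3·1 + -1·0 = -7
s_4 = 2·-7 + -3·-2 + -1·1 = -9
s_5 = 2·-9 + -3·-7 + -1·-2 = 5
s_6 = 2·5 + -3·-9 + -1·-7 = 44
s_7 = 2·44 + -3·5 + -1·-9 = 82
s_8 = 2·82 + -3·44 + -1·5 = 27
s_9 = 2·27 + -3·82 + -1·44 = -236
s_10 = 2·-236 + -3·27 + -1·82 = -635
s_11 = 2·-635 + -3·-236 + -1·27 = -589
s_12 = 2·-589 + -3·-635 + -1·-236 = 963
s_13 = 2·963 + -3·-589 + -1·-635 = 4328
s_14 = 2·4328 + -3·963 + -1·-589 = 6356
s_15 = 2·6356 + -3·4328 + -1·963 = -1235
s_16 = 2·-1235 + -3·6356 + -1·4328 = -25866
s_17 = 2·-25866 + -3·-1235 + -1·6356 = -54383
s_18 = 2·-54383 + -3·-25866 + -1·-1235 = -29933
s_19 = 2·-29933 + -3·-54383 + -1·-25866 = 129149
s_20 = 2·129149 + -3·-29933 + -1·-54383 = 402480
s_21 = 2·402480 + -3·129149 + -1·-29933 = 447446
s_22 = 2·447446 + -3·402480 + -1·129149 = -441697
s_23 = 2·-441697 + -3·447446 + -1·402480 = -2628212
s_24 = 2·-2628212 + -3·-441697 + -1·447446 = -4378779
s_25 = 2·-4378779 + -3·-2628212 + -1·-441697 = -431225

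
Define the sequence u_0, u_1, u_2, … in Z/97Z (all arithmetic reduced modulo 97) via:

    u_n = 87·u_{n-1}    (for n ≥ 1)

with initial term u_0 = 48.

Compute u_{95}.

34

u_1 = 87·48 = 5
u_2 = 87·5 = 47
u_3 = 87·47 = 15
u_4 = 87·15 = 44
u_5 = 87·44 = 45
u_6 = 87·45 = 35
u_7 = 87·35 = 38
u_8 = 87·38 = 8
u_9 = 87·8 = 17
u_10 = 87·17 = 24
u_11 = 87·24 = 51
u_12 = 87·51 = 72
u_13 = 87·72 = 56
u_14 = 87·56 = 22
u_15 = 87·22 = 71
u_16 = 87·71 = 66
u_17 = 87·66 = 19
u_18 = 87·19 = 4
u_19 = 87·4 = 57
u_20 = 87·57 = 12
u_21 = 87·12 = 74
u_22 = 87·74 = 36
u_23 = 87·36 = 28
u_24 = 87·28 = 11
u_25 = 87·11 = 84
u_26 = 87·84 = 33
u_27 = 87·33 = 58
u_28 = 87·58 = 2
u_29 = 87·2 = 77
u_30 = 87·77 = 6
u_31 = 87·6 = 37
u_32 = 87·37 = 18
u_33 = 87·18 = 14
u_34 = 87·14 = 54
u_35 = 87·54 = 42
u_36 = 87·42 = 65
u_37 = 87·65 = 29
u_38 = 87·29 = 1
u_39 = 87·1 = 87
u_40 = 87·87 = 3
u_41 = 87·3 = 67
u_42 = 87·67 = 9
u_43 = 87·9 = 7
u_44 = 87·7 = 27
u_45 = 87·27 = 21
u_46 = 87·21 = 81
u_47 = 87·81 = 63
u_48 = 87·63 = 49
u_49 = 87·49 = 92
u_50 = 87·92 = 50
u_51 = 87·50 = 82
u_52 = 87·82 = 53
u_53 = 87·53 = 52
u_54 = 87·52 = 62
u_55 = 87·62 = 59
u_56 = 87·59 = 89
u_57 = 87·89 = 80
u_58 = 87·80 = 73
u_59 = 87·73 = 46
u_60 = 87·46 = 25
u_61 = 87·25 = 41
u_62 = 87·41 = 75
u_63 = 87·75 = 26
u_64 = 87·26 = 31
u_65 = 87·31 = 78
u_66 = 87·78 = 93
u_67 = 87·93 = 40
u_68 = 87·40 = 85
u_69 = 87·85 = 23
u_70 = 87·23 = 61
u_71 = 87·61 = 69
u_72 = 87·69 = 86
u_73 = 87·86 = 13
u_74 = 87·13 = 64
u_75 = 87·64 = 39
u_76 = 87·39 = 95
u_77 = 87·95 = 20
u_78 = 87·20 = 91
u_79 = 87·91 = 60
u_80 = 87·60 = 79
u_81 = 87·79 = 83
u_82 = 87·83 = 43
u_83 = 87·43 = 55
u_84 = 87·55 = 32
u_85 = 87·32 = 68
u_86 = 87·68 = 96
u_87 = 87·96 = 10
u_88 = 87·10 = 94
u_89 = 87·94 = 30
u_90 = 87·30 = 88
u_91 = 87·88 = 90
u_92 = 87·90 = 70
u_93 = 87·70 = 76
u_94 = 87·76 = 16
u_95 = 87·16 = 34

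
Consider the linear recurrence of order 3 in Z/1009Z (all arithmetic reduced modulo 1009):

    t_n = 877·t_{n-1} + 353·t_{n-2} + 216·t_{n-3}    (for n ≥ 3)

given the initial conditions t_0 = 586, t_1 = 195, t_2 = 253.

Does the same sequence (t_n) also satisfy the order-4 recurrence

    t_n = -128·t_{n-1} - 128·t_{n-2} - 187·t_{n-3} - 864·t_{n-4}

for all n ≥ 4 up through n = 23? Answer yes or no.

Terms t_0..t_23: 586, 195, 253, 575, 34, 885, 211, 296, 555, 120, 842, 646, 759, 968, 194, 765, 15, 206, 65, 784, 277, 969, 984, 580
n=4: candidate gives 34, actual t_4 = 34 ✓
n=5: candidate gives 885, actual t_5 = 885 ✓
n=6: candidate gives 211, actual t_6 = 211 ✓
n=7: candidate gives 296, actual t_7 = 296 ✓
n=8: candidate gives 555, actual t_8 = 555 ✓
n=9: candidate gives 120, actual t_9 = 120 ✓
n=10: candidate gives 842, actual t_10 = 842 ✓
n=11: candidate gives 646, actual t_11 = 646 ✓
n=12: candidate gives 759, actual t_12 = 759 ✓
n=13: candidate gives 968, actual t_13 = 968 ✓
n=14: candidate gives 194, actual t_14 = 194 ✓
n=15: candidate gives 765, actual t_15 = 765 ✓
n=16: candidate gives 15, actual t_16 = 15 ✓
n=17: candidate gives 206, actual t_17 = 206 ✓
n=18: candidate gives 65, actual t_18 = 65 ✓
n=19: candidate gives 784, actual t_19 = 784 ✓
n=20: candidate gives 277, actual t_20 = 277 ✓
n=21: candidate gives 969, actual t_21 = 969 ✓
n=22: candidate gives 984, actual t_22 = 984 ✓
n=23: candidate gives 580, actual t_23 = 580 ✓

yes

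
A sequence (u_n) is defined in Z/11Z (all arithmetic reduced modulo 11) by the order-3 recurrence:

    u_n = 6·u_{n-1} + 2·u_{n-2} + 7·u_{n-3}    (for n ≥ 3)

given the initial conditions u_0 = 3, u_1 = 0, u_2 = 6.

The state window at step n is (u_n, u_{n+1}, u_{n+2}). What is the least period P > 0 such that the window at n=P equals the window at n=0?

1330

n=0: window = (3, 0, 6)
n=1: window = (0, 6, 2)
n=2: window = (6, 2, 2)
n=3: window = (2, 2, 3)
n=4: window = (2, 3, 3)
n=5: window = (3, 3, 5)
n=6: window = (3, 5, 2)
n=7: window = (5, 2, 10)
n=8: window = (2, 10, 0)
n=9: window = (10, 0, 1)
n=10: window = (0, 1, 10)
n=11: window = (1, 10, 7)
n=12: window = (10, 7, 3)
n=13: window = (7, 3, 3)
n=14: window = (3, 3, 7)
n=15: window = (3, 7, 3)
n=16: window = (7, 3, 9)
n=17: window = (3, 9, 10)
n=18: window = (9, 10, 0)
n=19: window = (10, 0, 6)
n=20: window = (0, 6, 7)
n=21: window = (6, 7, 10)
n=22: window = (7, 10, 6)
n=23: window = (10, 6, 6)
n=24: window = (6, 6, 8)
n=25: window = (6, 8, 3)
n=26: window = (8, 3, 10)
n=27: window = (3, 10, 1)
n=28: window = (10, 1, 3)
n=29: window = (1, 3, 2)
n=30: window = (3, 2, 3)
n=31: window = (2, 3, 10)
n=32: window = (3, 10, 3)
n=33: window = (10, 3, 4)
n=34: window = (3, 4, 1)
n=35: window = (4, 1, 2)
n=36: window = (1, 2, 9)
n=37: window = (2, 9, 10)
n=38: window = (9, 10, 4)
n=39: window = (10, 4, 8)
n=40: window = (4, 8, 5)
…
n=1328: window = (10, 0, 3)
n=1329: window = (0, 3, 0)
n=1330: window = (3, 0, 6)
window at n=1330 equals window at n=0 → period = 1330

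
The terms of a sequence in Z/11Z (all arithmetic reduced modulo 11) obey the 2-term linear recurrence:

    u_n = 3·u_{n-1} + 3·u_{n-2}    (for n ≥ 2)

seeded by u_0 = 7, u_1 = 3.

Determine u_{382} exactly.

9

u_2 = 3·3 + 3·7 = 8
u_3 = 3·8 + 3·3 = 0
u_4 = 3·0 + 3·8 = 2
u_5 = 3·2 + 3·0 = 6
u_6 = 3·6 + 3·2 = 2
u_7 = 3·2 + 3·6 = 2
u_8 = 3·2 + 3·2 = 1
u_9 = 3·1 + 3·2 = 9
u_10 = 3·9 + 3·1 = 8
u_11 = 3·8 + 3·9 = 7
u_12 = 3·7 + 3·8 = 1
u_13 = 3·1 + 3·7 = 2
u_14 = 3·2 + 3·1 = 9
u_15 = 3·9 + 3·2 = 0
u_16 = 3·0 + 3·9 = 5
u_17 = 3·5 + 3·0 = 4
u_18 = 3·4 + 3·5 = 5
u_19 = 3·5 + 3·4 = 5
u_20 = 3·5 + 3·5 = 8
u_21 = 3·8 + 3·5 = 6
u_22 = 3·6 + 3·8 = 9
u_23 = 3·9 + 3·6 = 1
u_24 = 3·1 + 3·9 = 8
u_25 = 3·8 + 3·1 = 5
u_26 = 3·5 + 3·8 = 6
u_27 = 3·6 + 3·5 = 0
u_28 = 3·0 + 3·6 = 7
u_29 = 3·7 + 3·0 = 10
u_30 = 3·10 + 3·7 = 7
u_31 = 3·7 + 3·10 = 7
u_32 = 3·7 + 3·7 = 9
u_33 = 3·9 + 3·7 = 4
u_34 = 3·4 + 3·9 = 6
u_35 = 3·6 + 3·4 = 8
u_36 = 3·8 + 3·6 = 9
u_37 = 3·9 + 3·8 = 7
u_38 = 3·7 + 3·9 = 4
u_39 = 3·4 + 3·7 = 0
u_40 = 3·0 + 3·4 = 1
u_41 = 3·1 + 3·0 = 3
u_42 = 3·3 + 3·1 = 1
u_43 = 3·1 + 3·3 = 1
u_44 = 3·1 + 3·1 = 6
u_45 = 3·6 + 3·1 = 10
u_46 = 3·10 + 3·6 = 4
u_47 = 3·4 + 3·10 = 9
u_48 = 3·9 + 3·4 = 6
u_49 = 3·6 + 3·9 = 1
u_50 = 3·1 + 3·6 = 10
u_51 = 3·10 + 3·1 = 0
u_52 = 3·0 + 3·10 = 8
u_53 = 3·8 + 3·0 = 2
u_54 = 3·2 + 3·8 = 8
u_55 = 3·8 + 3·2 = 8
u_56 = 3·8 + 3·8 = 4
u_57 = 3·4 + 3·8 = 3
u_58 = 3·3 + 3·4 = 10
u_59 = 3·10 + 3·3 = 6
u_60 = 3·6 + 3·10 = 4
u_61 = 3·4 + 3·6 = 8
u_62 = 3·8 + 3·4 = 3
u_63 = 3·3 + 3·8 = 0
u_64 = 3·0 + 3·3 = 9
u_65 = 3·9 + 3·0 = 5
u_66 = 3·5 + 3·9 = 9
u_67 = 3·9 + 3·5 = 9
u_68 = 3·9 + 3·9 = 10
u_69 = 3·10 + 3·9 = 2
u_70 = 3·2 + 3·10 = 3
u_71 = 3·3 + 3·2 = 4
u_72 = 3·4 + 3·3 = 10
u_73 = 3·10 + 3·4 = 9
u_74 = 3·9 + 3·10 = 2
u_75 = 3·2 + 3·9 = 0
u_76 = 3·0 + 3·2 = 6
u_77 = 3·6 + 3·0 = 7
u_78 = 3·7 + 3·6 = 6
u_79 = 3·6 + 3·7 = 6
u_80 = 3·6 + 3·6 = 3
u_81 = 3·3 + 3·6 = 5
u_82 = 3·5 + 3·3 = 2
u_83 = 3·2 + 3·5 = 10
u_84 = 3·10 + 3·2 = 3
u_85 = 3·3 + 3·10 = 6
u_86 = 3·6 + 3·3 = 5
u_87 = 3·5 + 3·6 = 0
u_88 = 3·0 + 3·5 = 4
u_89 = 3·4 + 3·0 = 1
u_90 = 3·1 + 3·4 = 4
u_91 = 3·4 + 3·1 = 4
u_92 = 3·4 + 3·4 = 2
u_93 = 3·2 + 3·4 = 7
u_94 = 3·7 + 3·2 = 5
u_95 = 3·5 + 3·7 = 3
u_96 = 3·3 + 3·5 = 2
u_97 = 3·2 + 3·3 = 4
u_98 = 3·4 + 3·2 = 7
u_99 = 3·7 + 3·4 = 0
u_100 = 3·0 + 3·7 = 10
u_101 = 3·10 + 3·0 = 8
u_102 = 3·8 + 3·10 = 10
u_103 = 3·10 + 3·8 = 10
u_104 = 3·10 + 3·10 = 5
u_105 = 3·5 + 3·10 = 1
u_106 = 3·1 + 3·5 = 7
u_107 = 3·7 + 3·1 = 2
u_108 = 3·2 + 3·7 = 5
u_109 = 3·5 + 3·2 = 10
u_110 = 3·10 + 3·5 = 1
u_111 = 3·1 + 3·10 = 0
u_112 = 3·0 + 3·1 = 3
u_113 = 3·3 + 3·0 = 9
u_114 = 3·9 + 3·3 = 3
u_115 = 3·3 + 3·9 = 3
u_116 = 3·3 + 3·3 = 7
u_117 = 3·7 + 3·3 = 8
u_118 = 3·8 + 3·7 = 1
u_119 = 3·1 + 3·8 = 5
u_120 = 3·5 + 3·1 = 7
u_121 = 3·7 + 3·5 = 3
(u_120, u_121) = (7, 3) = (u_0, u_1), so the sequence has period 120.
382 ≡ 22 (mod 120), hence u_382 = u_22 = 9.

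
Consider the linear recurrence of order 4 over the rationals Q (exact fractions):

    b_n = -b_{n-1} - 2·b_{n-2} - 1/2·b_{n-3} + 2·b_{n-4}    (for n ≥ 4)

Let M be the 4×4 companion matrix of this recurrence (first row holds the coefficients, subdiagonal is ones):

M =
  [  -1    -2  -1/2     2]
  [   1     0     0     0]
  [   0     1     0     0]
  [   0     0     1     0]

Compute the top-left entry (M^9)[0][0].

(M^9)[0][0] is the top entry after applying M 9 times to the unit state (1, 0, 0, 0). Equivalently it is h_{12} for the auxiliary sequence (h_n) obeying the same recurrence with h_3 = 1 and h_i = 0 for 0 ≤ i < 3:
h_4 = -1·1 + -2·0 + -1/2·0 + 2·0 = -1
h_5 = -1·-1 + -2·1 + -1/2·0 + 2·0 = -1
h_6 = -1·-1 + -2·-1 + -1/2·1 + 2·0 = 5/2
h_7 = -1·5/2 + -2·-1 + -1/2·-1 + 2·1 = 2
h_8 = -1·2 + -2·5/2 + -1/2·-1 + 2·-1 = -17/2
h_9 = -1·-17/2 + -2·2 + -1/2·5/2 + 2·-1 = 5/4
h_10 = -1·5/4 + -2·-17/2 + -1/2·2 + 2·5/2 = 79/4
h_11 = -1·79/4 + -2·5/4 + -1/2·-17/2 + 2·2 = -14
h_12 = -1·-14 + -2·79/4 + -1/2·5/4 + 2·-17/2 = -345/8

-345/8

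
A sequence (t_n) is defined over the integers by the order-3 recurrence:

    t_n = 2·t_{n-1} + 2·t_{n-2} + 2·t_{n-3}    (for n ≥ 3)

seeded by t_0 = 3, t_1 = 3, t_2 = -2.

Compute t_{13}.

265008

t_3 = 2·-2 + 2·3 + 2·3 = 8
t_4 = 2·8 + 2·-2 + 2·3 = 18
t_5 = 2·18 + 2·8 + 2·-2 = 48
t_6 = 2·48 + 2·18 + 2·8 = 148
t_7 = 2·148 + 2·48 + 2·18 = 428
t_8 = 2·428 + 2·148 + 2·48 = 1248
t_9 = 2·1248 + 2·428 + 2·148 = 3648
t_10 = 2·3648 + 2·1248 + 2·428 = 10648
t_11 = 2·10648 + 2·3648 + 2·1248 = 31088
t_12 = 2·31088 + 2·10648 + 2·3648 = 90768
t_13 = 2·90768 + 2·31088 + 2·10648 = 265008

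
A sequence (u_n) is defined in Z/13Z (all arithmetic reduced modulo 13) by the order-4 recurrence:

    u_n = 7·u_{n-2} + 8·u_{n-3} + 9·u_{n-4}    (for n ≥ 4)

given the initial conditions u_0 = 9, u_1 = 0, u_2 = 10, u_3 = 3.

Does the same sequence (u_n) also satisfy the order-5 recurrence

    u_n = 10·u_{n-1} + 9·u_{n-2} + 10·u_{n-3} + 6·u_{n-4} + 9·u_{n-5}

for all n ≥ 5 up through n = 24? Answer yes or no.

no

Terms u_0..u_24: 9, 0, 10, 3, 8, 10, 1, 5, 3, 3, 5, 12, 8, 8, 2, 7, 7, 7, 6, 12, 5, 0, 3, 5, 1
n=5: candidate gives 2, actual u_5 = 10 ✗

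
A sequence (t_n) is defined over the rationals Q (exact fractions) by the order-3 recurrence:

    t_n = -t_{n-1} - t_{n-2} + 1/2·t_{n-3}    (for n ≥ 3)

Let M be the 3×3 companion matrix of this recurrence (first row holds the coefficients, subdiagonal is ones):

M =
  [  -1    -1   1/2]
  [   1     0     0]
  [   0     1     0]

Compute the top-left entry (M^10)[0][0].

-27/4

(M^10)[0][0] is the top entry after applying M 10 times to the unit state (1, 0, 0). Equivalently it is h_{12} for the auxiliary sequence (h_n) obeying the same recurrence with h_2 = 1 and h_i = 0 for 0 ≤ i < 2:
h_3 = -1·1 + -1·0 + 1/2·0 = -1
h_4 = -1·-1 + -1·1 + 1/2·0 = 0
h_5 = -1·0 + -1·-1 + 1/2·1 = 3/2
h_6 = -1·3/2 + -1·0 + 1/2·-1 = -2
h_7 = -1·-2 + -1·3/2 + 1/2·0 = 1/2
h_8 = -1·1/2 + -1·-2 + 1/2·3/2 = 9/4
h_9 = -1·9/4 + -1·1/2 + 1/2·-2 = -15/4
h_10 = -1·-15/4 + -1·9/4 + 1/2·1/2 = 7/4
h_11 = -1·7/4 + -1·-15/4 + 1/2·9/4 = 25/8
h_12 = -1·25/8 + -1·7/4 + 1/2·-15/4 = -27/4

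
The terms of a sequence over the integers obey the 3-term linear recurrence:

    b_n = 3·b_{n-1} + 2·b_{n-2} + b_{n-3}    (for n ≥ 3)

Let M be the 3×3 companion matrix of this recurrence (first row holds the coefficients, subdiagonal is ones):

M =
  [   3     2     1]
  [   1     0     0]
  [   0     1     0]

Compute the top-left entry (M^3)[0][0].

40

(M^3)[0][0] is the top entry after applying M 3 times to the unit state (1, 0, 0). Equivalently it is h_{5} for the auxiliary sequence (h_n) obeying the same recurrence with h_2 = 1 and h_i = 0 for 0 ≤ i < 2:
h_3 = 3·1 + 2·0 + 1·0 = 3
h_4 = 3·3 + 2·1 + 1·0 = 11
h_5 = 3·11 + 2·3 + 1·1 = 40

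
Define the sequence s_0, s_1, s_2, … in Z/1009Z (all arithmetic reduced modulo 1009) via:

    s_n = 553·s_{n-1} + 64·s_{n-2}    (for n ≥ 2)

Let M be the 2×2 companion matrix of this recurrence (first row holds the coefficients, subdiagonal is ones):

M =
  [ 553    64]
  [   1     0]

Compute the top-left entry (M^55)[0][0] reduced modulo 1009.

(M^55)[0][0] is the top entry after applying M 55 times to the unit state (1, 0). Equivalently it is h_{56} for the auxiliary sequence (h_n) obeying the same recurrence with h_1 = 1 and h_i = 0 for 0 ≤ i < 1:
h_2 = 553·1 + 64·0 = 553
h_3 = 553·553 + 64·1 = 146
h_4 = 553·146 + 64·553 = 95
h_5 = 553·95 + 64·146 = 330
h_6 = 553·330 + 64·95 = 896
h_7 = 553·896 + 64·330 = 0
h_8 = 553·0 + 64·896 = 840
h_9 = 553·840 + 64·0 = 380
h_10 = 553·380 + 64·840 = 551
h_11 = 553·551 + 64·380 = 89
h_12 = 553·89 + 64·551 = 734
h_13 = 553·734 + 64·89 = 935
h_14 = 553·935 + 64·734 = 0
h_15 = 553·0 + 64·935 = 309
h_16 = 553·309 + 64·0 = 356
h_17 = 553·356 + 64·309 = 718
h_18 = 553·718 + 64·356 = 94
h_19 = 553·94 + 64·718 = 61
h_20 = 553·61 + 64·94 = 398
h_21 = 553·398 + 64·61 = 0
h_22 = 553·0 + 64·398 = 247
h_23 = 553·247 + 64·0 = 376
h_24 = 553·376 + 64·247 = 747
h_25 = 553·747 + 64·376 = 258
h_26 = 553·258 + 64·747 = 790
h_27 = 553·790 + 64·258 = 341
h_28 = 553·341 + 64·790 = 0
h_29 = 553·0 + 64·341 = 635
h_30 = 553·635 + 64·0 = 23
h_31 = 553·23 + 64·635 = 891
h_32 = 553·891 + 64·23 = 794
h_33 = 553·794 + 64·891 = 687
h_34 = 553·687 + 64·794 = 893
h_35 = 553·893 + 64·687 = 0
h_36 = 553·0 + 64·893 = 648
h_37 = 553·648 + 64·0 = 149
h_38 = 553·149 + 64·648 = 771
h_39 = 553·771 + 64·149 = 11
h_40 = 553·11 + 64·771 = 941
h_41 = 553·941 + 64·11 = 433
h_42 = 553·433 + 64·941 = 0
h_43 = 553·0 + 64·433 = 469
h_44 = 553·469 + 64·0 = 44
h_45 = 553·44 + 64·469 = 871
h_46 = 553·871 + 64·44 = 159
h_47 = 553·159 + 64·871 = 393
h_48 = 553·393 + 64·159 = 480
h_49 = 553·480 + 64·393 = 0
h_50 = 553·0 + 64·480 = 450
h_51 = 553·450 + 64·0 = 636
h_52 = 553·636 + 64·450 = 115
h_53 = 553·115 + 64·636 = 372
h_54 = 553·372 + 64·115 = 177
h_55 = 553·177 + 64·372 = 609
h_56 = 553·609 + 64·177 = 0

0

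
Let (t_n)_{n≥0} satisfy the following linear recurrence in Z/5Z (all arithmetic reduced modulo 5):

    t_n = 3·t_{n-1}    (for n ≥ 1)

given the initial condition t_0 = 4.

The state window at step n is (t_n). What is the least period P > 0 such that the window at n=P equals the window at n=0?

4

n=0: window = (4)
n=1: window = (2)
n=2: window = (1)
n=3: window = (3)
n=4: window = (4)
window at n=4 equals window at n=0 → period = 4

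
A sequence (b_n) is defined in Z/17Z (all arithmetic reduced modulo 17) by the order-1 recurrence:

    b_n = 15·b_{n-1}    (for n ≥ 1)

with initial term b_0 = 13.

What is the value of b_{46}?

16

b_1 = 15·13 = 8
b_2 = 15·8 = 1
b_3 = 15·1 = 15
b_4 = 15·15 = 4
b_5 = 15·4 = 9
b_6 = 15·9 = 16
b_7 = 15·16 = 2
b_8 = 15·2 = 13
(b_8) = (13) = (b_0), so the sequence has period 8.
46 ≡ 6 (mod 8), hence b_46 = b_6 = 16.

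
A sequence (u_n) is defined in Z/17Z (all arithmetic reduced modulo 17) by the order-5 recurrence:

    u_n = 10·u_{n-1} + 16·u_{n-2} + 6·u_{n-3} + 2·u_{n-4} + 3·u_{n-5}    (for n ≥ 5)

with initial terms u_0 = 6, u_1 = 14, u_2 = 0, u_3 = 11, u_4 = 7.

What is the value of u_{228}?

u_5 = 10·7 + 16·11 + 6·0 + 2·14 + 3·6 = 3
u_6 = 10·3 + 16·7 + 6·11 + 2·0 + 3·14 = 12
u_7 = 10·12 + 16·3 + 6·7 + 2·11 + 3·0 = 11
u_8 = 10·11 + 16·12 + 6·3 + 2·7 + 3·11 = 10
u_9 = 10·10 + 16·11 + 6·12 + 2·3 + 3·7 = 1
u_10 = 10·1 + 16·10 + 6·11 + 2·12 + 3·3 = 14
Continuing the recurrence:
  u_11 = 2;  u_12 = 14;  u_13 = 16;  u_14 = 2;  u_15 = 15;  u_16 = 6
  u_17 = 12;  u_18 = 1;  u_19 = 2;  u_20 = 12;  u_21 = 13;  u_22 = 15
  u_23 = 12;  u_24 = 9;  u_25 = 9;  u_26 = 1;  u_27 = 5;  u_28 = 4
  u_29 = 1;  u_30 = 14;  u_31 = 6;  u_32 = 7;  u_33 = 9;  u_34 = 14
  u_35 = 6;  u_36 = 13;  u_37 = 9;  u_38 = 15;  u_39 = 1;  u_40 = 8
  u_41 = 5;  u_42 = 3;  u_43 = 1;  u_44 = 5;  u_45 = 16;  u_46 = 12
  u_47 = 9;  u_48 = 0;  u_49 = 8;  u_50 = 2;  u_51 = 15;  u_52 = 2
  u_53 = 16;  u_54 = 4;  u_55 = 4;  u_56 = 11;  u_57 = 15;  u_58 = 15
  u_59 = 0;  u_60 = 7;  u_61 = 2;  u_62 = 3;  u_63 = 13;  u_64 = 0
  u_65 = 13;  u_66 = 16;  u_67 = 12;  u_68 = 0;  u_69 = 8;  u_70 = 2
  u_71 = 16;  u_72 = 4;  u_73 = 1;  u_74 = 11;  u_75 = 1;  u_76 = 10
  u_77 = 9;  u_78 = 9;  u_79 = 6;  u_80 = 9;  u_81 = 16;  u_82 = 11
  u_83 = 0;  u_84 = 2;  u_85 = 9;  u_86 = 5;  u_87 = 1;  u_88 = 12
  u_89 = 3;  u_90 = 10;  u_91 = 16;  u_92 = 8;  u_93 = 13;  u_94 = 9
  u_95 = 0;  u_96 = 14;  u_97 = 6;  u_98 = 1;  u_99 = 13;  u_100 = 6
  u_101 = 5;  u_102 = 6;  u_103 = 1;  u_104 = 0;  u_105 = 12;  u_106 = 0
  u_107 = 8;  u_108 = 2;  u_109 = 2;  u_110 = 0;  u_111 = 9;  u_112 = 11
  u_113 = 9;  u_114 = 3;  u_115 = 3;  u_116 = 11;  u_117 = 6;  u_118 = 15
  u_119 = 4;  u_120 = 7;  u_121 = 14;  u_122 = 1;  u_123 = 6;  u_124 = 16
  u_125 = 5;  u_126 = 12;  u_127 = 5;  u_128 = 16;  u_129 = 13;  u_130 = 13
  u_131 = 4;  u_132 = 16;  u_133 = 2;  u_134 = 8;  u_135 = 0;  u_136 = 14
  u_137 = 2;  u_138 = 11;  u_139 = 12;  u_140 = 13;  u_141 = 9;  u_142 = 7
  u_143 = 9;  u_144 = 12;  u_145 = 6;  u_146 = 7;  u_147 = 5;  u_148 = 11
  u_149 = 8;  u_150 = 12;  u_151 = 5;  u_152 = 4;  u_153 = 3;  u_154 = 2
  u_155 = 2;  u_156 = 8;  u_157 = 6;  u_158 = 9;  u_159 = 6;  u_160 = 7
  u_161 = 1;  u_162 = 7;  u_163 = 14;  u_164 = 1;  u_165 = 10;  u_166 = 13
  u_167 = 5;  u_168 = 5;  u_169 = 10;  u_170 = 11;  u_171 = 9;  u_172 = 11
  u_173 = 15;  u_174 = 7;  u_175 = 2;  u_176 = 16;  u_177 = 8;  u_178 = 16
  u_179 = 1;  u_180 = 12;  u_181 = 7;  u_182 = 1;  u_183 = 6;  u_184 = 9
  u_185 = 4;  u_186 = 5;  u_187 = 13;  u_188 = 15;  u_189 = 15;  u_190 = 14
  u_191 = 1;  u_192 = 2;  u_193 = 8;  u_194 = 4;  u_195 = 3;  u_196 = 13
  u_197 = 3;  u_198 = 16;  u_199 = 15;  u_200 = 0;  u_201 = 7;  u_202 = 14
  u_203 = 7;  u_204 = 7;  u_205 = 8;  u_206 = 11;  u_207 = 13;  u_208 = 15
  u_209 = 2;  u_210 = 10;  u_211 = 9;  u_212 = 8;  u_213 = 10;  u_214 = 2
  u_215 = 4;  u_216 = 5;  u_217 = 0;  u_218 = 2;  u_219 = 13;  u_220 = 14
  u_221 = 1;  u_222 = 10;  u_223 = 11;  u_224 = 3;  u_225 = 4;  u_226 = 7
u_227 = 10·7 + 16·4 + 6·3 + 2·11 + 3·10 = 0
u_228 = 10·0 + 16·7 + 6·4 + 2·3 + 3·11 = 5

5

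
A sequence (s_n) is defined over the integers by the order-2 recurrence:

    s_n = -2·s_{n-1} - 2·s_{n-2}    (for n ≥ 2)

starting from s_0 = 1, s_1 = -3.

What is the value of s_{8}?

s_2 = -2·-3 + -2·1 = 4
s_3 = -2·4 + -2·-3 = -2
s_4 = -2·-2 + -2·4 = -4
s_5 = -2·-4 + -2·-2 = 12
s_6 = -2·12 + -2·-4 = -16
s_7 = -2·-16 + -2·12 = 8
s_8 = -2·8 + -2·-16 = 16

16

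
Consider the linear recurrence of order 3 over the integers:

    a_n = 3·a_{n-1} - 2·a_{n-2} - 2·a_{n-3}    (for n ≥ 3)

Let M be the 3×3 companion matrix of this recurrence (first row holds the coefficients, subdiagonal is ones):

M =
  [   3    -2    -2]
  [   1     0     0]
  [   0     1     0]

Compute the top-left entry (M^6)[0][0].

(M^6)[0][0] is the top entry after applying M 6 times to the unit state (1, 0, 0). Equivalently it is h_{8} for the auxiliary sequence (h_n) obeying the same recurrence with h_2 = 1 and h_i = 0 for 0 ≤ i < 2:
h_3 = 3·1 + -2·0 + -2·0 = 3
h_4 = 3·3 + -2·1 + -2·0 = 7
h_5 = 3·7 + -2·3 + -2·1 = 13
h_6 = 3·13 + -2·7 + -2·3 = 19
h_7 = 3·19 + -2·13 + -2·7 = 17
h_8 = 3·17 + -2·19 + -2·13 = -13

-13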